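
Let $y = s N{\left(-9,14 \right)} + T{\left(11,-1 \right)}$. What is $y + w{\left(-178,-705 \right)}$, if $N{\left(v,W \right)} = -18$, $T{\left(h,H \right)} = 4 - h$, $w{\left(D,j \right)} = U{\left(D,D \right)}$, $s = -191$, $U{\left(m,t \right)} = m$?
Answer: $3253$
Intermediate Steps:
$w{\left(D,j \right)} = D$
$y = 3431$ ($y = \left(-191\right) \left(-18\right) + \left(4 - 11\right) = 3438 + \left(4 - 11\right) = 3438 - 7 = 3431$)
$y + w{\left(-178,-705 \right)} = 3431 - 178 = 3253$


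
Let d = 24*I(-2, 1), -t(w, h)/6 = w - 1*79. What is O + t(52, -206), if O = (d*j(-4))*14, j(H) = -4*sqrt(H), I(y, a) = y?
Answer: 162 + 5376*I ≈ 162.0 + 5376.0*I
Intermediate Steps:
t(w, h) = 474 - 6*w (t(w, h) = -6*(w - 1*79) = -6*(w - 79) = -6*(-79 + w) = 474 - 6*w)
d = -48 (d = 24*(-2) = -48)
O = 5376*I (O = -(-192)*sqrt(-4)*14 = -(-192)*2*I*14 = -(-384)*I*14 = (384*I)*14 = 5376*I ≈ 5376.0*I)
O + t(52, -206) = 5376*I + (474 - 6*52) = 5376*I + (474 - 312) = 5376*I + 162 = 162 + 5376*I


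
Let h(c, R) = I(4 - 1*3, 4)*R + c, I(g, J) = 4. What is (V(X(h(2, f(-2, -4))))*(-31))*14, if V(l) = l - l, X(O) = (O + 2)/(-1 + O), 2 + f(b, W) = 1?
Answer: 0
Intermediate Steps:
f(b, W) = -1 (f(b, W) = -2 + 1 = -1)
h(c, R) = c + 4*R (h(c, R) = 4*R + c = c + 4*R)
X(O) = (2 + O)/(-1 + O)
V(l) = 0
(V(X(h(2, f(-2, -4))))*(-31))*14 = (0*(-31))*14 = 0*14 = 0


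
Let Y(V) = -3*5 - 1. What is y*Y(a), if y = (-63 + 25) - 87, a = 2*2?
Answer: 2000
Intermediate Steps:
a = 4
Y(V) = -16 (Y(V) = -15 - 1 = -16)
y = -125 (y = -38 - 87 = -125)
y*Y(a) = -125*(-16) = 2000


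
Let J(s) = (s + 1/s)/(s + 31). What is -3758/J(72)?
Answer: -27869328/5185 ≈ -5375.0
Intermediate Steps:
J(s) = (s + 1/s)/(31 + s)
-3758/J(72) = -3758*72*(31 + 72)/(1 + 72²) = -3758*7416/(1 + 5184) = -3758/((1/72)*(1/103)*5185) = -3758/5185/7416 = -3758*7416/5185 = -27869328/5185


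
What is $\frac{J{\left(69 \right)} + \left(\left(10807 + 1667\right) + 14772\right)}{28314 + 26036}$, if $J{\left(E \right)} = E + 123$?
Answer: $\frac{13719}{27175} \approx 0.50484$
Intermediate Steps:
$J{\left(E \right)} = 123 + E$
$\frac{J{\left(69 \right)} + \left(\left(10807 + 1667\right) + 14772\right)}{28314 + 26036} = \frac{\left(123 + 69\right) + \left(\left(10807 + 1667\right) + 14772\right)}{28314 + 26036} = \frac{192 + \left(12474 + 14772\right)}{54350} = \left(192 + 27246\right) \frac{1}{54350} = 27438 \cdot \frac{1}{54350} = \frac{13719}{27175}$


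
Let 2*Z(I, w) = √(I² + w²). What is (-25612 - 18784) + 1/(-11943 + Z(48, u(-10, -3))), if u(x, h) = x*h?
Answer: -703599885039/15848272 - √89/47544816 ≈ -44396.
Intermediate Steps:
u(x, h) = h*x
Z(I, w) = √(I² + w²)/2
(-25612 - 18784) + 1/(-11943 + Z(48, u(-10, -3))) = (-25612 - 18784) + 1/(-11943 + √(48² + (-3*(-10))²)/2) = -44396 + 1/(-11943 + √(2304 + 30²)/2) = -44396 + 1/(-11943 + √(2304 + 900)/2) = -44396 + 1/(-11943 + √3204/2) = -44396 + 1/(-11943 + (6*√89)/2) = -44396 + 1/(-11943 + 3*√89)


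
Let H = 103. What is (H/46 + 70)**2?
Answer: 11042329/2116 ≈ 5218.5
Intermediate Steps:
(H/46 + 70)**2 = (103/46 + 70)**2 = (3323/46)**2 = 11042329/2116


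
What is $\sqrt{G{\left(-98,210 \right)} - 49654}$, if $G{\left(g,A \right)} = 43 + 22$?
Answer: $i \sqrt{49589} \approx 222.69 i$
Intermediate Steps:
$G{\left(g,A \right)} = 65$
$\sqrt{G{\left(-98,210 \right)} - 49654} = \sqrt{65 - 49654} = \sqrt{-49589} = i \sqrt{49589}$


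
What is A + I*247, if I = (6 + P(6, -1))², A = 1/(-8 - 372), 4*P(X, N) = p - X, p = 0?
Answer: 475166/95 ≈ 5001.8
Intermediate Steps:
P(X, N) = -X/4 (P(X, N) = (0 - X)/4 = (-X)/4 = -X/4)
A = -1/380 (A = 1/(-380) = -1/380 ≈ -0.0026316)
I = 81/4 (I = (6 - ¼*6)² = (6 - 3/2)² = (9/2)² = 81/4 ≈ 20.250)
A + I*247 = -1/380 + (81/4)*247 = -1/380 + 20007/4 = 475166/95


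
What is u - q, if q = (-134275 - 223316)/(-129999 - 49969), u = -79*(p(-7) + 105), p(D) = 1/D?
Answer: -10438127585/1259776 ≈ -8285.7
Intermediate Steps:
p(D) = 1/D
u = -57986/7 (u = -79*(1/(-7) + 105) = -79*(-⅐ + 105) = -79*734/7 = -57986/7 ≈ -8283.7)
q = 357591/179968 (q = -357591/(-179968) = -357591*(-1/179968) = 357591/179968 ≈ 1.9870)
u - q = -57986/7 - 1*357591/179968 = -57986/7 - 357591/179968 = -10438127585/1259776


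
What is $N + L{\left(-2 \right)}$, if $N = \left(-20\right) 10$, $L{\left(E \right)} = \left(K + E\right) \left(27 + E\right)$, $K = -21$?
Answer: $-775$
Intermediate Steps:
$L{\left(E \right)} = \left(-21 + E\right) \left(27 + E\right)$
$N = -200$
$N + L{\left(-2 \right)} = -200 + \left(-567 + \left(-2\right)^{2} + 6 \left(-2\right)\right) = -200 - 575 = -775$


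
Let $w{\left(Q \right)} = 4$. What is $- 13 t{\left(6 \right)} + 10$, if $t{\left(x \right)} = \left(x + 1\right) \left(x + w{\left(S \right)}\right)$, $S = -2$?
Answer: $-900$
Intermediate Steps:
$t{\left(x \right)} = \left(1 + x\right) \left(4 + x\right)$ ($t{\left(x \right)} = \left(x + 1\right) \left(x + 4\right) = \left(1 + x\right) \left(4 + x\right)$)
$- 13 t{\left(6 \right)} + 10 = - 13 \left(4 + 6^{2} + 5 \cdot 6\right) + 10 = - 13 \left(4 + 36 + 30\right) + 10 = \left(-13\right) 70 + 10 = -910 + 10 = -900$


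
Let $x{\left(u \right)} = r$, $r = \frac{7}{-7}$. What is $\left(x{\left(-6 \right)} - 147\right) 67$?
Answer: $-9916$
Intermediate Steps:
$r = -1$ ($r = 7 \left(- \frac{1}{7}\right) = -1$)
$x{\left(u \right)} = -1$
$\left(x{\left(-6 \right)} - 147\right) 67 = \left(-1 - 147\right) 67 = \left(-148\right) 67 = -9916$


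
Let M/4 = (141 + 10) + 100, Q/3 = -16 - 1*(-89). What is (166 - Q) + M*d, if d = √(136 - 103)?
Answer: -53 + 1004*√33 ≈ 5714.5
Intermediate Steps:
d = √33 ≈ 5.7446
Q = 219 (Q = 3*(-16 - 1*(-89)) = 3*(-16 + 89) = 3*73 = 219)
M = 1004 (M = 4*((141 + 10) + 100) = 4*(151 + 100) = 4*251 = 1004)
(166 - Q) + M*d = (166 - 1*219) + 1004*√33 = (166 - 219) + 1004*√33 = -53 + 1004*√33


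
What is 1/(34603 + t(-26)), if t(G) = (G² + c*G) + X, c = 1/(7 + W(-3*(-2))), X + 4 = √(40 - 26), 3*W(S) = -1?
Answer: 3527110/124405048121 - 100*√14/124405048121 ≈ 2.8349e-5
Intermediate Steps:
W(S) = -⅓ (W(S) = (⅓)*(-1) = -⅓)
X = -4 + √14 (X = -4 + √(40 - 26) = -4 + √14 ≈ -0.25834)
c = 3/20 (c = 1/(7 - ⅓) = 1/(20/3) = 3/20 ≈ 0.15000)
t(G) = -4 + √14 + G² + 3*G/20 (t(G) = (G² + 3*G/20) + (-4 + √14) = -4 + √14 + G² + 3*G/20)
1/(34603 + t(-26)) = 1/(34603 + (-4 + √14 + (-26)² + (3/20)*(-26))) = 1/(34603 + (-4 + √14 + 676 - 39/10)) = 1/(34603 + (6681/10 + √14)) = 1/(352711/10 + √14)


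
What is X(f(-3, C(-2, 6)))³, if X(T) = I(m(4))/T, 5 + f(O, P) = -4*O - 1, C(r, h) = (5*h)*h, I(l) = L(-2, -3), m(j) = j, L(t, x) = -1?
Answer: -1/216 ≈ -0.0046296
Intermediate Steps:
I(l) = -1
C(r, h) = 5*h²
f(O, P) = -6 - 4*O (f(O, P) = -5 + (-4*O - 1) = -5 + (-1 - 4*O) = -6 - 4*O)
X(T) = -1/T
X(f(-3, C(-2, 6)))³ = (-1/(-6 - 4*(-3)))³ = (-1/(-6 + 12))³ = (-1/6)³ = (-1*⅙)³ = (-⅙)³ = -1/216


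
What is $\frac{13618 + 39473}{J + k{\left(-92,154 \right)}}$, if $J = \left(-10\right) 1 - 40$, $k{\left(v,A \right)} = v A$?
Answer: $- \frac{53091}{14218} \approx -3.7341$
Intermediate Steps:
$k{\left(v,A \right)} = A v$
$J = -50$ ($J = -10 - 40 = -50$)
$\frac{13618 + 39473}{J + k{\left(-92,154 \right)}} = \frac{13618 + 39473}{-50 + 154 \left(-92\right)} = \frac{53091}{-50 - 14168} = \frac{53091}{-14218} = 53091 \left(- \frac{1}{14218}\right) = - \frac{53091}{14218}$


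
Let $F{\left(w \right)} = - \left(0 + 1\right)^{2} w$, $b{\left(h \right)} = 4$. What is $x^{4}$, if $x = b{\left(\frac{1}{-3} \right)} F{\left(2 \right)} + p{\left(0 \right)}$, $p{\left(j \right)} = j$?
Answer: $4096$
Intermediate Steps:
$F{\left(w \right)} = - w$ ($F{\left(w \right)} = - 1^{2} w = \left(-1\right) 1 w = - w$)
$x = -8$ ($x = 4 \left(\left(-1\right) 2\right) + 0 = 4 \left(-2\right) + 0 = -8 + 0 = -8$)
$x^{4} = \left(-8\right)^{4} = 4096$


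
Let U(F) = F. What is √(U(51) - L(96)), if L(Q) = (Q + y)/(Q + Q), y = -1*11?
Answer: √29121/24 ≈ 7.1104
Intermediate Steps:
y = -11
L(Q) = (-11 + Q)/(2*Q) (L(Q) = (Q - 11)/(Q + Q) = (-11 + Q)/((2*Q)) = (-11 + Q)*(1/(2*Q)) = (-11 + Q)/(2*Q))
√(U(51) - L(96)) = √(51 - (-11 + 96)/(2*96)) = √(51 - 85/(2*96)) = √(51 - 1*85/192) = √(51 - 85/192) = √(9707/192) = √29121/24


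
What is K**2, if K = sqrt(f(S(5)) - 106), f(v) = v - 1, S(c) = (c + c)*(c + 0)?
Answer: -57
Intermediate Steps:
S(c) = 2*c**2 (S(c) = (2*c)*c = 2*c**2)
f(v) = -1 + v
K = I*sqrt(57) (K = sqrt((-1 + 2*5**2) - 106) = sqrt((-1 + 2*25) - 106) = sqrt((-1 + 50) - 106) = sqrt(49 - 106) = sqrt(-57) = I*sqrt(57) ≈ 7.5498*I)
K**2 = (I*sqrt(57))**2 = -57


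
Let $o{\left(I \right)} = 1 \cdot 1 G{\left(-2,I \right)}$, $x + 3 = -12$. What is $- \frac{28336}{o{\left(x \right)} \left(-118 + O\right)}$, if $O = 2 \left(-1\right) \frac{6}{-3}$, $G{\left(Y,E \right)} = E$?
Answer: $- \frac{14168}{855} \approx -16.571$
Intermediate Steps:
$x = -15$ ($x = -3 - 12 = -15$)
$o{\left(I \right)} = I$ ($o{\left(I \right)} = 1 \cdot 1 I = 1 I = I$)
$O = 4$ ($O = - 2 \cdot 6 \left(- \frac{1}{3}\right) = \left(-2\right) \left(-2\right) = 4$)
$- \frac{28336}{o{\left(x \right)} \left(-118 + O\right)} = - \frac{28336}{\left(-15\right) \left(-118 + 4\right)} = - \frac{28336}{\left(-15\right) \left(-114\right)} = - \frac{28336}{1710} = \left(-28336\right) \frac{1}{1710} = - \frac{14168}{855}$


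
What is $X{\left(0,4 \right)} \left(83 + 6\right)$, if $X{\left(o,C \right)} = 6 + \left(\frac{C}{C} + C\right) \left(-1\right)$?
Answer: $89$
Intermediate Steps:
$X{\left(o,C \right)} = 5 - C$ ($X{\left(o,C \right)} = 6 + \left(1 + C\right) \left(-1\right) = 6 - \left(1 + C\right) = 5 - C$)
$X{\left(0,4 \right)} \left(83 + 6\right) = \left(5 - 4\right) \left(83 + 6\right) = \left(5 - 4\right) 89 = 1 \cdot 89 = 89$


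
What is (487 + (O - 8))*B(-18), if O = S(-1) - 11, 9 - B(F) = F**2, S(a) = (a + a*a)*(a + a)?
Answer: -147420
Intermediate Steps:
S(a) = 2*a*(a + a**2) (S(a) = (a + a**2)*(2*a) = 2*a*(a + a**2))
B(F) = 9 - F**2
O = -11 (O = 2*(-1)**2*(1 - 1) - 11 = 2*1*0 - 11 = 0 - 11 = -11)
(487 + (O - 8))*B(-18) = (487 + (-11 - 8))*(9 - 1*(-18)**2) = (487 - 19)*(9 - 1*324) = 468*(9 - 324) = 468*(-315) = -147420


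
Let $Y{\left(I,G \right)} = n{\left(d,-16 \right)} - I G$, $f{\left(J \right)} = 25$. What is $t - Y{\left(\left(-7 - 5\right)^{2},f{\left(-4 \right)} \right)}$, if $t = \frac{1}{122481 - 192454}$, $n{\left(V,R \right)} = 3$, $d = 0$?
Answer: $\frac{251692880}{69973} \approx 3597.0$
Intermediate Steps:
$Y{\left(I,G \right)} = 3 - G I$ ($Y{\left(I,G \right)} = 3 - I G = 3 - G I$)
$t = - \frac{1}{69973}$ ($t = \frac{1}{-69973} = - \frac{1}{69973} \approx -1.4291 \cdot 10^{-5}$)
$t - Y{\left(\left(-7 - 5\right)^{2},f{\left(-4 \right)} \right)} = - \frac{1}{69973} - \left(3 - 25 \left(-7 - 5\right)^{2}\right) = - \frac{1}{69973} - \left(3 - 25 \left(-12\right)^{2}\right) = - \frac{1}{69973} - \left(3 - 25 \cdot 144\right) = - \frac{1}{69973} - \left(3 - 3600\right) = - \frac{1}{69973} - -3597 = - \frac{1}{69973} + 3597 = \frac{251692880}{69973}$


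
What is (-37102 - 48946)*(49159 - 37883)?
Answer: -970277248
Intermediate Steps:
(-37102 - 48946)*(49159 - 37883) = -86048*11276 = -970277248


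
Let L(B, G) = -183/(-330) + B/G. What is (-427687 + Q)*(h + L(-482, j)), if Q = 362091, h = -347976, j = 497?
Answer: 623944908693154/27335 ≈ 2.2826e+10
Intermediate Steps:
L(B, G) = 61/110 + B/G (L(B, G) = -183*(-1/330) + B/G = 61/110 + B/G)
(-427687 + Q)*(h + L(-482, j)) = (-427687 + 362091)*(-347976 + (61/110 - 482/497)) = -65596*(-347976 + (61/110 - 482*1/497)) = -65596*(-347976 + (61/110 - 482/497)) = -65596*(-347976 - 22703/54670) = -65596*(-19023870623/54670) = 623944908693154/27335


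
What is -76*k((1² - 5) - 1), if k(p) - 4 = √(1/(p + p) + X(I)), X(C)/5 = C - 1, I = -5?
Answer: -304 - 38*I*√3010/5 ≈ -304.0 - 416.96*I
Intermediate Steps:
X(C) = -5 + 5*C (X(C) = 5*(C - 1) = 5*(-1 + C) = -5 + 5*C)
k(p) = 4 + √(-30 + 1/(2*p)) (k(p) = 4 + √(1/(p + p) + (-5 + 5*(-5))) = 4 + √(1/(2*p) + (-5 - 25)) = 4 + √(1/(2*p) - 30) = 4 + √(-30 + 1/(2*p)))
-76*k((1² - 5) - 1) = -76*(4 + √(-120 + 2/((1² - 5) - 1))/2) = -76*(4 + √(-120 + 2/((1 - 5) - 1))/2) = -76*(4 + √(-120 + 2/(-4 - 1))/2) = -76*(4 + √(-120 + 2/(-5))/2) = -76*(4 + √(-120 + 2*(-⅕))/2) = -76*(4 + √(-120 - ⅖)/2) = -76*(4 + √(-602/5)/2) = -76*(4 + (I*√3010/5)/2) = -76*(4 + I*√3010/10) = -304 - 38*I*√3010/5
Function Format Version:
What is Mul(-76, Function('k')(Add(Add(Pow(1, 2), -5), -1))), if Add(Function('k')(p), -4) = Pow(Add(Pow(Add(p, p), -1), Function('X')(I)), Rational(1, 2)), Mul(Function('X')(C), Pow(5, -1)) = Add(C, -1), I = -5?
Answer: Add(-304, Mul(Rational(-38, 5), I, Pow(3010, Rational(1, 2)))) ≈ Add(-304.00, Mul(-416.96, I))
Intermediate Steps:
Function('X')(C) = Add(-5, Mul(5, C)) (Function('X')(C) = Mul(5, Add(C, -1)) = Mul(5, Add(-1, C)) = Add(-5, Mul(5, C)))
Function('k')(p) = Add(4, Pow(Add(-30, Mul(Rational(1, 2), Pow(p, -1))), Rational(1, 2))) (Function('k')(p) = Add(4, Pow(Add(Pow(Add(p, p), -1), Add(-5, Mul(5, -5))), Rational(1, 2))) = Add(4, Pow(Add(Pow(Mul(2, p), -1), Add(-5, -25)), Rational(1, 2))) = Add(4, Pow(Add(Mul(Rational(1, 2), Pow(p, -1)), -30), Rational(1, 2))) = Add(4, Pow(Add(-30, Mul(Rational(1, 2), Pow(p, -1))), Rational(1, 2))))
Mul(-76, Function('k')(Add(Add(Pow(1, 2), -5), -1))) = Mul(-76, Add(4, Mul(Rational(1, 2), Pow(Add(-120, Mul(2, Pow(Add(Add(Pow(1, 2), -5), -1), -1))), Rational(1, 2))))) = Mul(-76, Add(4, Mul(Rational(1, 2), Pow(Add(-120, Mul(2, Pow(Add(Add(1, -5), -1), -1))), Rational(1, 2))))) = Mul(-76, Add(4, Mul(Rational(1, 2), Pow(Add(-120, Mul(2, Pow(Add(-4, -1), -1))), Rational(1, 2))))) = Mul(-76, Add(4, Mul(Rational(1, 2), Pow(Add(-120, Mul(2, Pow(-5, -1))), Rational(1, 2))))) = Mul(-76, Add(4, Mul(Rational(1, 2), Pow(Add(-120, Mul(2, Rational(-1, 5))), Rational(1, 2))))) = Mul(-76, Add(4, Mul(Rational(1, 2), Pow(Add(-120, Rational(-2, 5)), Rational(1, 2))))) = Mul(-76, Add(4, Mul(Rational(1, 2), Pow(Rational(-602, 5), Rational(1, 2))))) = Mul(-76, Add(4, Mul(Rational(1, 2), Mul(Rational(1, 5), I, Pow(3010, Rational(1, 2)))))) = Mul(-76, Add(4, Mul(Rational(1, 10), I, Pow(3010, Rational(1, 2))))) = Add(-304, Mul(Rational(-38, 5), I, Pow(3010, Rational(1, 2))))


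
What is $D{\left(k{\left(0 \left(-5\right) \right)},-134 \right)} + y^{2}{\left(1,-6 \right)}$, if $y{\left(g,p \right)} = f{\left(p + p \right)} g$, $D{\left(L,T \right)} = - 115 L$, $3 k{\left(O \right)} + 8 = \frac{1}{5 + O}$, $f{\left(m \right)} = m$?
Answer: $443$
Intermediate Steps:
$k{\left(O \right)} = - \frac{8}{3} + \frac{1}{3 \left(5 + O\right)}$
$y{\left(g,p \right)} = 2 g p$ ($y{\left(g,p \right)} = \left(p + p\right) g = 2 p g = 2 g p$)
$D{\left(k{\left(0 \left(-5\right) \right)},-134 \right)} + y^{2}{\left(1,-6 \right)} = - 115 \frac{-39 - 8 \cdot 0 \left(-5\right)}{3 \left(5 + 0 \left(-5\right)\right)} + \left(2 \cdot 1 \left(-6\right)\right)^{2} = - 115 \frac{-39 - 0}{3 \left(5 + 0\right)} + \left(-12\right)^{2} = - 115 \frac{-39 + 0}{3 \cdot 5} + 144 = - 115 \cdot \frac{1}{3} \cdot \frac{1}{5} \left(-39\right) + 144 = \left(-115\right) \left(- \frac{13}{5}\right) + 144 = 299 + 144 = 443$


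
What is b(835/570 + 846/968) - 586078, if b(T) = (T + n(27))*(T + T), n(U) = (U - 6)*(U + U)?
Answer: -221008507124591/380548872 ≈ -5.8076e+5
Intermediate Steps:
n(U) = 2*U*(-6 + U) (n(U) = (-6 + U)*(2*U) = 2*U*(-6 + U))
b(T) = 2*T*(1134 + T) (b(T) = (T + 2*27*(-6 + 27))*(T + T) = (T + 2*27*21)*(2*T) = (T + 1134)*(2*T) = (1134 + T)*(2*T) = 2*T*(1134 + T))
b(835/570 + 846/968) - 586078 = 2*(835/570 + 846/968)*(1134 + (835/570 + 846/968)) - 586078 = 2*(835*(1/570) + 846*(1/968))*(1134 + (835*(1/570) + 846*(1/968))) - 586078 = 2*(167/114 + 423/484)*(1134 + (167/114 + 423/484)) - 586078 = 2*(64525/27588)*(1134 + 64525/27588) - 586078 = 2*(64525/27588)*(31349317/27588) - 586078 = 2022814679425/380548872 - 586078 = -221008507124591/380548872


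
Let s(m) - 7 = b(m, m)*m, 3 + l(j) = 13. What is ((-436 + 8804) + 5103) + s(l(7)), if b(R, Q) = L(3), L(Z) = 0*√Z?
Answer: 13478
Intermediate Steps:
L(Z) = 0
l(j) = 10 (l(j) = -3 + 13 = 10)
b(R, Q) = 0
s(m) = 7 (s(m) = 7 + 0*m = 7 + 0 = 7)
((-436 + 8804) + 5103) + s(l(7)) = ((-436 + 8804) + 5103) + 7 = (8368 + 5103) + 7 = 13471 + 7 = 13478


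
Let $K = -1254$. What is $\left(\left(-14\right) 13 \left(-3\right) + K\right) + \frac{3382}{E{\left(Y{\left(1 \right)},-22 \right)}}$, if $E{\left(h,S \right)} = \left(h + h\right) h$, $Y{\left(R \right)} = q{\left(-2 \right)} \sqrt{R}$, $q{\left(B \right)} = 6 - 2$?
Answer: $- \frac{9637}{16} \approx -602.31$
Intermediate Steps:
$q{\left(B \right)} = 4$ ($q{\left(B \right)} = 6 - 2 = 4$)
$Y{\left(R \right)} = 4 \sqrt{R}$
$E{\left(h,S \right)} = 2 h^{2}$ ($E{\left(h,S \right)} = 2 h h = 2 h^{2}$)
$\left(\left(-14\right) 13 \left(-3\right) + K\right) + \frac{3382}{E{\left(Y{\left(1 \right)},-22 \right)}} = \left(\left(-14\right) 13 \left(-3\right) - 1254\right) + \frac{3382}{2 \left(4 \sqrt{1}\right)^{2}} = \left(\left(-182\right) \left(-3\right) - 1254\right) + \frac{3382}{2 \left(4 \cdot 1\right)^{2}} = \left(546 - 1254\right) + \frac{3382}{2 \cdot 4^{2}} = -708 + \frac{3382}{2 \cdot 16} = -708 + \frac{3382}{32} = -708 + 3382 \cdot \frac{1}{32} = -708 + \frac{1691}{16} = - \frac{9637}{16}$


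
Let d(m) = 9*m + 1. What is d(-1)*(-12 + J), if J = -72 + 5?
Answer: 632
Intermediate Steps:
d(m) = 1 + 9*m
J = -67
d(-1)*(-12 + J) = (1 + 9*(-1))*(-12 - 67) = (1 - 9)*(-79) = -8*(-79) = 632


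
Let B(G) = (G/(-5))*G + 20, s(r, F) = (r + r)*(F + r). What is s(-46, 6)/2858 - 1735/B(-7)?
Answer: -12302735/72879 ≈ -168.81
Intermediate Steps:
s(r, F) = 2*r*(F + r) (s(r, F) = (2*r)*(F + r) = 2*r*(F + r))
B(G) = 20 - G²/5 (B(G) = (G*(-⅕))*G + 20 = (-G/5)*G + 20 = -G²/5 + 20 = 20 - G²/5)
s(-46, 6)/2858 - 1735/B(-7) = (2*(-46)*(6 - 46))/2858 - 1735/(20 - ⅕*(-7)²) = (2*(-46)*(-40))*(1/2858) - 1735/(20 - ⅕*49) = 3680*(1/2858) - 1735/(20 - 49/5) = 1840/1429 - 1735/51/5 = 1840/1429 - 1735*5/51 = 1840/1429 - 8675/51 = -12302735/72879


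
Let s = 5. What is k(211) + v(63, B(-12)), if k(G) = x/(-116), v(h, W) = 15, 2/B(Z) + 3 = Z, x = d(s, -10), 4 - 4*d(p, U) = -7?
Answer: 6949/464 ≈ 14.976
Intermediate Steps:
d(p, U) = 11/4 (d(p, U) = 1 - ¼*(-7) = 1 + 7/4 = 11/4)
x = 11/4 ≈ 2.7500
B(Z) = 2/(-3 + Z)
k(G) = -11/464 (k(G) = (11/4)/(-116) = (11/4)*(-1/116) = -11/464)
k(211) + v(63, B(-12)) = -11/464 + 15 = 6949/464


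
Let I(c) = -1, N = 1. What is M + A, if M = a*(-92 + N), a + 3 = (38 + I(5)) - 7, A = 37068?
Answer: 34611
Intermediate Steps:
a = 27 (a = -3 + ((38 - 1) - 7) = -3 + (37 - 7) = -3 + 30 = 27)
M = -2457 (M = 27*(-92 + 1) = 27*(-91) = -2457)
M + A = -2457 + 37068 = 34611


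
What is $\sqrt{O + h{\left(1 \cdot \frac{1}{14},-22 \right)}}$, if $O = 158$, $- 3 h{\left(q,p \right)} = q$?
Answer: $\frac{\sqrt{278670}}{42} \approx 12.569$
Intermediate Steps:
$h{\left(q,p \right)} = - \frac{q}{3}$
$\sqrt{O + h{\left(1 \cdot \frac{1}{14},-22 \right)}} = \sqrt{158 - \frac{1 \cdot \frac{1}{14}}{3}} = \sqrt{158 - \frac{1}{42}} = \sqrt{\frac{6635}{42}} = \frac{\sqrt{278670}}{42}$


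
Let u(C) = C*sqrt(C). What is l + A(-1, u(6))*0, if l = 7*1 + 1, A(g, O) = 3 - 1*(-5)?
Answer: 8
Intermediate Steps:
u(C) = C**(3/2)
A(g, O) = 8 (A(g, O) = 3 + 5 = 8)
l = 8 (l = 7 + 1 = 8)
l + A(-1, u(6))*0 = 8 + 8*0 = 8 + 0 = 8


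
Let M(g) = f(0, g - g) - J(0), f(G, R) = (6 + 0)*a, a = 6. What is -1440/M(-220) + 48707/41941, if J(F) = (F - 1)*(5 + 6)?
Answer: -58105811/1971227 ≈ -29.477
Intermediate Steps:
f(G, R) = 36 (f(G, R) = (6 + 0)*6 = 6*6 = 36)
J(F) = -11 + 11*F (J(F) = (-1 + F)*11 = -11 + 11*F)
M(g) = 47 (M(g) = 36 - (-11 + 11*0) = 36 - (-11 + 0) = 36 - 1*(-11) = 36 + 11 = 47)
-1440/M(-220) + 48707/41941 = -1440/47 + 48707/41941 = -58105811/1971227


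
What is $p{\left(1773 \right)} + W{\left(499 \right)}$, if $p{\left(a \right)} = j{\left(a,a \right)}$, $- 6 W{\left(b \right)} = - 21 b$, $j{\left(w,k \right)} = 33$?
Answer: $\frac{3559}{2} \approx 1779.5$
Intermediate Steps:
$W{\left(b \right)} = \frac{7 b}{2}$ ($W{\left(b \right)} = - \frac{\left(-21\right) b}{6} = \frac{7 b}{2}$)
$p{\left(a \right)} = 33$
$p{\left(1773 \right)} + W{\left(499 \right)} = 33 + \frac{7}{2} \cdot 499 = 33 + \frac{3493}{2} = \frac{3559}{2}$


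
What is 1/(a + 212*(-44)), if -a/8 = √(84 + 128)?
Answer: -11/102592 + √53/5437376 ≈ -0.00010588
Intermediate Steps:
a = -16*√53 (a = -8*√(84 + 128) = -16*√53 ≈ -116.48)
1/(a + 212*(-44)) = 1/(-16*√53 + 212*(-44)) = 1/(-16*√53 - 9328) = 1/(-9328 - 16*√53)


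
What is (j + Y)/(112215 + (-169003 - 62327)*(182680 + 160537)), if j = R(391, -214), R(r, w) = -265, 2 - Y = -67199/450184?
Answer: 39443731/11914311097535560 ≈ 3.3106e-9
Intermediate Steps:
Y = 967567/450184 (Y = 2 - (-67199)/450184 = 2 - 1*(-67199/450184) = 2 + 67199/450184 = 967567/450184 ≈ 2.1493)
j = -265
(j + Y)/(112215 + (-169003 - 62327)*(182680 + 160537)) = (-265 + 967567/450184)/(112215 + (-169003 - 62327)*(182680 + 160537)) = -118331193/(450184*(112215 - 231330*343217)) = -118331193/(450184*(112215 - 79396388610)) = -118331193/450184/(-79396276395) = -118331193/450184*(-1/79396276395) = 39443731/11914311097535560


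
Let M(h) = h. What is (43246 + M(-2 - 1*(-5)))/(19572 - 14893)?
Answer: 43249/4679 ≈ 9.2432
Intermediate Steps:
(43246 + M(-2 - 1*(-5)))/(19572 - 14893) = (43246 + (-2 - 1*(-5)))/(19572 - 14893) = (43246 + (-2 + 5))/4679 = (43246 + 3)*(1/4679) = 43249*(1/4679) = 43249/4679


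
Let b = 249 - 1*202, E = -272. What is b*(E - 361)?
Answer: -29751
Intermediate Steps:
b = 47 (b = 249 - 202 = 47)
b*(E - 361) = 47*(-272 - 361) = 47*(-633) = -29751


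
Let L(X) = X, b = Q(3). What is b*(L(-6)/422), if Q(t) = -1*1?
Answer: 3/211 ≈ 0.014218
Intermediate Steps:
Q(t) = -1
b = -1
b*(L(-6)/422) = -(-6)/422 = -1*(-3/211) = 3/211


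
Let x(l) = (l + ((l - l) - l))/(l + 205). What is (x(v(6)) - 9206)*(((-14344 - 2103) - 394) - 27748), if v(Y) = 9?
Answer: 410486334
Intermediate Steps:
x(l) = 0 (x(l) = (l + (0 - l))/(205 + l) = (l - l)/(205 + l) = 0/(205 + l) = 0)
(x(v(6)) - 9206)*(((-14344 - 2103) - 394) - 27748) = (0 - 9206)*(((-14344 - 2103) - 394) - 27748) = -9206*((-16447 - 394) - 27748) = -9206*(-16841 - 27748) = -9206*(-44589) = 410486334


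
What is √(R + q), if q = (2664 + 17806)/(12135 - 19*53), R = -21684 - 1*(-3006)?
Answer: I*√144544592387/2782 ≈ 136.66*I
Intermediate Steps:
R = -18678 (R = -21684 + 3006 = -18678)
q = 10235/5564 (q = 20470/(12135 - 1007) = 20470/11128 = 20470*(1/11128) = 10235/5564 ≈ 1.8395)
√(R + q) = √(-18678 + 10235/5564) = √(-103914157/5564) = I*√144544592387/2782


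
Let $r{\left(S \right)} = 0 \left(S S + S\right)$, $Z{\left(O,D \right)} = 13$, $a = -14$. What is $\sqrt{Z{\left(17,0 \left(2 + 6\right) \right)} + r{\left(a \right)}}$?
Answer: $\sqrt{13} \approx 3.6056$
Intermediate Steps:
$r{\left(S \right)} = 0$ ($r{\left(S \right)} = 0 \left(S^{2} + S\right) = 0 \left(S + S^{2}\right) = 0$)
$\sqrt{Z{\left(17,0 \left(2 + 6\right) \right)} + r{\left(a \right)}} = \sqrt{13 + 0} = \sqrt{13}$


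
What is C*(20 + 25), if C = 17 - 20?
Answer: -135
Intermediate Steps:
C = -3
C*(20 + 25) = -3*(20 + 25) = -3*45 = -135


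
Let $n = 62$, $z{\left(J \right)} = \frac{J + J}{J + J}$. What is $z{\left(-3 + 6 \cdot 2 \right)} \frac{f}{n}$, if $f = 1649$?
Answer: $\frac{1649}{62} \approx 26.597$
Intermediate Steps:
$z{\left(J \right)} = 1$ ($z{\left(J \right)} = \frac{2 J}{2 J} = 2 J \frac{1}{2 J} = 1$)
$z{\left(-3 + 6 \cdot 2 \right)} \frac{f}{n} = 1 \cdot \frac{1649}{62} = \frac{1649}{62}$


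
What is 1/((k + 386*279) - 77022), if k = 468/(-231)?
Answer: 77/2361588 ≈ 3.2605e-5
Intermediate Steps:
k = -156/77 (k = 468*(-1/231) = -156/77 ≈ -2.0260)
1/((k + 386*279) - 77022) = 1/((-156/77 + 386*279) - 77022) = 1/((-156/77 + 107694) - 77022) = 1/(8292282/77 - 77022) = 1/(2361588/77) = 77/2361588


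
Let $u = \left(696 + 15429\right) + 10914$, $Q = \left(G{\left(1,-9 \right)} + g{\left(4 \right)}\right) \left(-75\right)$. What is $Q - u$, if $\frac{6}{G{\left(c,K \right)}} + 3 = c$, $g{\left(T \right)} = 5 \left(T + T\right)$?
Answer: $-29814$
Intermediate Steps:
$g{\left(T \right)} = 10 T$ ($g{\left(T \right)} = 5 \cdot 2 T = 10 T$)
$G{\left(c,K \right)} = \frac{6}{-3 + c}$
$Q = -2775$ ($Q = \left(\frac{6}{-3 + 1} + 10 \cdot 4\right) \left(-75\right) = \left(\frac{6}{-2} + 40\right) \left(-75\right) = \left(6 \left(- \frac{1}{2}\right) + 40\right) \left(-75\right) = \left(-3 + 40\right) \left(-75\right) = 37 \left(-75\right) = -2775$)
$u = 27039$ ($u = 16125 + 10914 = 27039$)
$Q - u = -2775 - 27039 = -29814$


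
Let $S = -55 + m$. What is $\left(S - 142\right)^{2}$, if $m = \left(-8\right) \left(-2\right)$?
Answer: $32761$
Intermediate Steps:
$m = 16$
$S = -39$ ($S = -55 + 16 = -39$)
$\left(S - 142\right)^{2} = \left(-39 - 142\right)^{2} = \left(-181\right)^{2} = 32761$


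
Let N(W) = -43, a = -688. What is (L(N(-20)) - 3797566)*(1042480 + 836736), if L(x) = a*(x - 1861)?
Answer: -4674764030624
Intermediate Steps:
L(x) = 1280368 - 688*x (L(x) = -688*(x - 1861) = -688*(-1861 + x) = 1280368 - 688*x)
(L(N(-20)) - 3797566)*(1042480 + 836736) = ((1280368 - 688*(-43)) - 3797566)*(1042480 + 836736) = ((1280368 + 29584) - 3797566)*1879216 = (1309952 - 3797566)*1879216 = -2487614*1879216 = -4674764030624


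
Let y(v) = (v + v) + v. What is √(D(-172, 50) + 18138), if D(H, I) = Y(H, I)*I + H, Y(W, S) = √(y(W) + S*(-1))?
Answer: √(17966 + 50*I*√566) ≈ 134.11 + 4.4349*I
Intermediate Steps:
y(v) = 3*v (y(v) = 2*v + v = 3*v)
Y(W, S) = √(-S + 3*W) (Y(W, S) = √(3*W + S*(-1)) = √(3*W - S) = √(-S + 3*W))
D(H, I) = H + I*√(-I + 3*H) (D(H, I) = √(-I + 3*H)*I + H = I*√(-I + 3*H) + H = H + I*√(-I + 3*H))
√(D(-172, 50) + 18138) = √((-172 + 50*√(-1*50 + 3*(-172))) + 18138) = √((-172 + 50*√(-50 - 516)) + 18138) = √((-172 + 50*√(-566)) + 18138) = √((-172 + 50*(I*√566)) + 18138) = √((-172 + 50*I*√566) + 18138) = √(17966 + 50*I*√566)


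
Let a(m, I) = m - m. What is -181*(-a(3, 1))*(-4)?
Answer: 0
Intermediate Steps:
a(m, I) = 0
-181*(-a(3, 1))*(-4) = -181*(-1*0)*(-4) = -0*(-4) = -181*0 = 0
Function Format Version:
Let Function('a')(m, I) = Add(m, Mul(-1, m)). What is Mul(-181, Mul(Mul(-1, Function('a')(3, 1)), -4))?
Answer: 0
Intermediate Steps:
Function('a')(m, I) = 0
Mul(-181, Mul(Mul(-1, Function('a')(3, 1)), -4)) = Mul(-181, Mul(Mul(-1, 0), -4)) = Mul(-181, Mul(0, -4)) = Mul(-181, 0) = 0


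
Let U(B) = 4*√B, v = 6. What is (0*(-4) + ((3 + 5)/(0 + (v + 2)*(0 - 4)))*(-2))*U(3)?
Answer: 2*√3 ≈ 3.4641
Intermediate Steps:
(0*(-4) + ((3 + 5)/(0 + (v + 2)*(0 - 4)))*(-2))*U(3) = (0*(-4) + ((3 + 5)/(0 + (6 + 2)*(0 - 4)))*(-2))*(4*√3) = (0 + (8/(0 + 8*(-4)))*(-2))*(4*√3) = (0 + (8/(0 - 32))*(-2))*(4*√3) = (0 + (8/(-32))*(-2))*(4*√3) = (0 + (8*(-1/32))*(-2))*(4*√3) = (0 - ¼*(-2))*(4*√3) = (0 + ½)*(4*√3) = (4*√3)/2 = 2*√3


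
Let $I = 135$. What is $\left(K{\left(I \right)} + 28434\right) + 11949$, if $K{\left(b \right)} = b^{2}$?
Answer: $58608$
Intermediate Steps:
$\left(K{\left(I \right)} + 28434\right) + 11949 = \left(135^{2} + 28434\right) + 11949 = \left(18225 + 28434\right) + 11949 = 46659 + 11949 = 58608$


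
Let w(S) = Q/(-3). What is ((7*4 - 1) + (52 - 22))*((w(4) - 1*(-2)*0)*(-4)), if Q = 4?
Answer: 304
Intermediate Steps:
w(S) = -4/3 (w(S) = 4/(-3) = 4*(-1/3) = -4/3)
((7*4 - 1) + (52 - 22))*((w(4) - 1*(-2)*0)*(-4)) = ((7*4 - 1) + (52 - 22))*((-4/3 - 1*(-2)*0)*(-4)) = ((28 - 1) + 30)*((-4/3 + 2*0)*(-4)) = (27 + 30)*((-4/3 + 0)*(-4)) = 57*(-4/3*(-4)) = 57*(16/3) = 304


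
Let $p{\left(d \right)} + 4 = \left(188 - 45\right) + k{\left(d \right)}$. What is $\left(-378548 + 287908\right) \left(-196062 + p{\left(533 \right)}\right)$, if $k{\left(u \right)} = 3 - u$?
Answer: $17806499920$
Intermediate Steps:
$p{\left(d \right)} = 142 - d$ ($p{\left(d \right)} = -4 + \left(\left(188 - 45\right) - \left(-3 + d\right)\right) = -4 + \left(143 - \left(-3 + d\right)\right) = -4 - \left(-146 + d\right) = 142 - d$)
$\left(-378548 + 287908\right) \left(-196062 + p{\left(533 \right)}\right) = \left(-378548 + 287908\right) \left(-196062 + \left(142 - 533\right)\right) = - 90640 \left(-196062 + \left(142 - 533\right)\right) = - 90640 \left(-196062 - 391\right) = \left(-90640\right) \left(-196453\right) = 17806499920$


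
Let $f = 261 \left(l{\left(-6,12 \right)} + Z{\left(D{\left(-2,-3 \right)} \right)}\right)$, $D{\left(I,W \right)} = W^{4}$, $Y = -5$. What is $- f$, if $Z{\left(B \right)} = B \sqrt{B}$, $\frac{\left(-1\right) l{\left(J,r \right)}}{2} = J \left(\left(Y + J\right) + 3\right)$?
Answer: $-165213$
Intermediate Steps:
$l{\left(J,r \right)} = - 2 J \left(-2 + J\right)$ ($l{\left(J,r \right)} = - 2 J \left(\left(-5 + J\right) + 3\right) = - 2 J \left(-2 + J\right)$)
$Z{\left(B \right)} = B^{\frac{3}{2}}$
$f = 165213$ ($f = 261 \left(2 \left(-6\right) \left(2 - -6\right) + \left(\left(-3\right)^{4}\right)^{\frac{3}{2}}\right) = 261 \left(2 \left(-6\right) \left(2 + 6\right) + 81^{\frac{3}{2}}\right) = 261 \left(2 \left(-6\right) 8 + 729\right) = 261 \left(-96 + 729\right) = 261 \cdot 633 = 165213$)
$- f = \left(-1\right) 165213 = -165213$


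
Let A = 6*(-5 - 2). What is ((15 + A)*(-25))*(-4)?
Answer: -2700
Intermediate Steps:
A = -42 (A = 6*(-7) = -42)
((15 + A)*(-25))*(-4) = ((15 - 42)*(-25))*(-4) = -27*(-25)*(-4) = 675*(-4) = -2700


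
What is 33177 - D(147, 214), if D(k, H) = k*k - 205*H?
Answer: 55438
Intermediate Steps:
D(k, H) = k² - 205*H
33177 - D(147, 214) = 33177 - (147² - 205*214) = 33177 - (21609 - 43870) = 33177 - 1*(-22261) = 33177 + 22261 = 55438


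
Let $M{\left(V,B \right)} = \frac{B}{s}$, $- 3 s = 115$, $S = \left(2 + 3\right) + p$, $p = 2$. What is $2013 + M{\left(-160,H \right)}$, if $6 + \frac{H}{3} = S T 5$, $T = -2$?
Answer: $\frac{232179}{115} \approx 2018.9$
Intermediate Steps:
$S = 7$ ($S = \left(2 + 3\right) + 2 = 5 + 2 = 7$)
$s = - \frac{115}{3}$ ($s = \left(- \frac{1}{3}\right) 115 = - \frac{115}{3} \approx -38.333$)
$H = -228$ ($H = -18 + 3 \cdot 7 \left(-2\right) 5 = -18 + 3 \left(\left(-14\right) 5\right) = -18 + 3 \left(-70\right) = -18 - 210 = -228$)
$M{\left(V,B \right)} = - \frac{3 B}{115}$ ($M{\left(V,B \right)} = \frac{B}{- \frac{115}{3}} = B \left(- \frac{3}{115}\right) = - \frac{3 B}{115}$)
$2013 + M{\left(-160,H \right)} = 2013 - - \frac{684}{115} = 2013 + \frac{684}{115} = \frac{232179}{115}$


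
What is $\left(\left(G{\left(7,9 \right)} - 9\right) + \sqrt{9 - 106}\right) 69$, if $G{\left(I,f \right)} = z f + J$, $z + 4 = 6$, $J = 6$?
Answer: $1035 + 69 i \sqrt{97} \approx 1035.0 + 679.57 i$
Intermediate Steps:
$z = 2$ ($z = -4 + 6 = 2$)
$G{\left(I,f \right)} = 6 + 2 f$ ($G{\left(I,f \right)} = 2 f + 6 = 6 + 2 f$)
$\left(\left(G{\left(7,9 \right)} - 9\right) + \sqrt{9 - 106}\right) 69 = \left(\left(\left(6 + 2 \cdot 9\right) - 9\right) + \sqrt{9 - 106}\right) 69 = \left(\left(\left(6 + 18\right) - 9\right) + \sqrt{-97}\right) 69 = \left(\left(24 - 9\right) + i \sqrt{97}\right) 69 = \left(15 + i \sqrt{97}\right) 69 = 1035 + 69 i \sqrt{97}$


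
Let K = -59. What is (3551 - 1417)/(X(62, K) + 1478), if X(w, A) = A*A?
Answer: 2134/4959 ≈ 0.43033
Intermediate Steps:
X(w, A) = A²
(3551 - 1417)/(X(62, K) + 1478) = (3551 - 1417)/((-59)² + 1478) = 2134/(3481 + 1478) = 2134/4959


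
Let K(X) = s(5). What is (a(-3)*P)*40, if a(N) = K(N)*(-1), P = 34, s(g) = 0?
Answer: 0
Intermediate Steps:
K(X) = 0
a(N) = 0 (a(N) = 0*(-1) = 0)
(a(-3)*P)*40 = (0*34)*40 = 0*40 = 0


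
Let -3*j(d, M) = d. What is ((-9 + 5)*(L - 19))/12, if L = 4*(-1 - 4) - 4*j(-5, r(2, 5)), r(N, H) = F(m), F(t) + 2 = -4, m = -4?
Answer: 137/9 ≈ 15.222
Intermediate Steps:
F(t) = -6 (F(t) = -2 - 4 = -6)
r(N, H) = -6
j(d, M) = -d/3
L = -80/3 (L = 4*(-1 - 4) - (-4)*(-5)/3 = 4*(-5) - 4*5/3 = -20 - 20/3 = -80/3 ≈ -26.667)
((-9 + 5)*(L - 19))/12 = ((-9 + 5)*(-80/3 - 19))/12 = (-4*(-137/3))/12 = (1/12)*(548/3) = 137/9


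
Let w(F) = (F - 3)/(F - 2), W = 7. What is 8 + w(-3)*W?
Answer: 82/5 ≈ 16.400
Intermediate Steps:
w(F) = (-3 + F)/(-2 + F)
8 + w(-3)*W = 8 + ((-3 - 3)/(-2 - 3))*7 = 8 + (-6/(-5))*7 = 8 - 1/5*(-6)*7 = 8 + (6/5)*7 = 8 + 42/5 = 82/5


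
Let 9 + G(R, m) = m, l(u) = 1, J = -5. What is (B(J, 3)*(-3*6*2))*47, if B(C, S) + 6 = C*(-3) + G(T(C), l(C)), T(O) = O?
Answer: -1692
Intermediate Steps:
G(R, m) = -9 + m
B(C, S) = -14 - 3*C (B(C, S) = -6 + (C*(-3) + (-9 + 1)) = -6 + (-3*C - 8) = -6 + (-8 - 3*C) = -14 - 3*C)
(B(J, 3)*(-3*6*2))*47 = ((-14 - 3*(-5))*(-3*6*2))*47 = ((-14 + 15)*(-18*2))*47 = (1*(-36))*47 = -36*47 = -1692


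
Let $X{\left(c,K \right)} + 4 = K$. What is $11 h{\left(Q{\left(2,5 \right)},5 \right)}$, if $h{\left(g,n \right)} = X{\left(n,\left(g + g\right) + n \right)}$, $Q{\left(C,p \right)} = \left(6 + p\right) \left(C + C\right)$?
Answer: $979$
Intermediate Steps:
$Q{\left(C,p \right)} = 2 C \left(6 + p\right)$ ($Q{\left(C,p \right)} = \left(6 + p\right) 2 C = 2 C \left(6 + p\right)$)
$X{\left(c,K \right)} = -4 + K$
$h{\left(g,n \right)} = -4 + n + 2 g$ ($h{\left(g,n \right)} = -4 + \left(\left(g + g\right) + n\right) = -4 + \left(2 g + n\right) = -4 + \left(n + 2 g\right) = -4 + n + 2 g$)
$11 h{\left(Q{\left(2,5 \right)},5 \right)} = 11 \left(-4 + 5 + 2 \cdot 2 \cdot 2 \left(6 + 5\right)\right) = 11 \left(-4 + 5 + 2 \cdot 2 \cdot 2 \cdot 11\right) = 11 \left(-4 + 5 + 2 \cdot 44\right) = 11 \left(-4 + 5 + 88\right) = 11 \cdot 89 = 979$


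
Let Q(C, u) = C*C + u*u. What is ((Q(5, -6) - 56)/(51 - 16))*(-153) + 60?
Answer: 267/7 ≈ 38.143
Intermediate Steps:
Q(C, u) = C**2 + u**2
((Q(5, -6) - 56)/(51 - 16))*(-153) + 60 = (((5**2 + (-6)**2) - 56)/(51 - 16))*(-153) + 60 = (((25 + 36) - 56)/35)*(-153) + 60 = ((61 - 56)*(1/35))*(-153) + 60 = (5*(1/35))*(-153) + 60 = (1/7)*(-153) + 60 = -153/7 + 60 = 267/7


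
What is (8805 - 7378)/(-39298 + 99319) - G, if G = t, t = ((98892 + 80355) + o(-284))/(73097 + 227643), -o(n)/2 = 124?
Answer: -10314542999/18050715540 ≈ -0.57142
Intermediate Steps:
o(n) = -248 (o(n) = -2*124 = -248)
t = 178999/300740 (t = ((98892 + 80355) - 248)/(73097 + 227643) = (179247 - 248)/300740 = 178999*(1/300740) = 178999/300740 ≈ 0.59519)
G = 178999/300740 ≈ 0.59519
(8805 - 7378)/(-39298 + 99319) - G = (8805 - 7378)/(-39298 + 99319) - 1*178999/300740 = 1427/60021 - 178999/300740 = -10314542999/18050715540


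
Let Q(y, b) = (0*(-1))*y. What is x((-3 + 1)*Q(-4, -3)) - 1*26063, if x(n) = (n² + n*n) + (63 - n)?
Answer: -26000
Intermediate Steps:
Q(y, b) = 0 (Q(y, b) = 0*y = 0)
x(n) = 63 - n + 2*n² (x(n) = (n² + n²) + (63 - n) = 2*n² + (63 - n) = 63 - n + 2*n²)
x((-3 + 1)*Q(-4, -3)) - 1*26063 = (63 - (-3 + 1)*0 + 2*((-3 + 1)*0)²) - 1*26063 = (63 - (-2)*0 + 2*(-2*0)²) - 26063 = (63 - 1*0 + 2*0²) - 26063 = (63 + 0 + 2*0) - 26063 = (63 + 0 + 0) - 26063 = 63 - 26063 = -26000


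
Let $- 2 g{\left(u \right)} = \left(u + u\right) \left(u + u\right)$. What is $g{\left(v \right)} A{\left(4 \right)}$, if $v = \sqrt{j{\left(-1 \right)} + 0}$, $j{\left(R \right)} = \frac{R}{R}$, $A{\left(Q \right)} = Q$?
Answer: $-8$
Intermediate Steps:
$j{\left(R \right)} = 1$
$v = 1$ ($v = \sqrt{1 + 0} = \sqrt{1} = 1$)
$g{\left(u \right)} = - 2 u^{2}$ ($g{\left(u \right)} = - \frac{\left(u + u\right) \left(u + u\right)}{2} = - \frac{2 u 2 u}{2} = - \frac{4 u^{2}}{2} = - 2 u^{2}$)
$g{\left(v \right)} A{\left(4 \right)} = - 2 \cdot 1^{2} \cdot 4 = \left(-2\right) 1 \cdot 4 = \left(-2\right) 4 = -8$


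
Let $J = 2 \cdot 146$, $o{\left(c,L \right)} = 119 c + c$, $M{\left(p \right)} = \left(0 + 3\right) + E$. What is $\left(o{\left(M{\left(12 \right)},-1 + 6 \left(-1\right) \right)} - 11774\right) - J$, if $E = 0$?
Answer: $-11706$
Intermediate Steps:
$M{\left(p \right)} = 3$ ($M{\left(p \right)} = \left(0 + 3\right) + 0 = 3 + 0 = 3$)
$o{\left(c,L \right)} = 120 c$
$J = 292$
$\left(o{\left(M{\left(12 \right)},-1 + 6 \left(-1\right) \right)} - 11774\right) - J = \left(120 \cdot 3 - 11774\right) - 292 = \left(360 - 11774\right) - 292 = -11414 - 292 = -11706$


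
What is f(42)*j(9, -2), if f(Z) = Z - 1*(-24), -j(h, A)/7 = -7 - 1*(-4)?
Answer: 1386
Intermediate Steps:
j(h, A) = 21 (j(h, A) = -7*(-7 - 1*(-4)) = -7*(-7 + 4) = -7*(-3) = 21)
f(Z) = 24 + Z (f(Z) = Z + 24 = 24 + Z)
f(42)*j(9, -2) = (24 + 42)*21 = 66*21 = 1386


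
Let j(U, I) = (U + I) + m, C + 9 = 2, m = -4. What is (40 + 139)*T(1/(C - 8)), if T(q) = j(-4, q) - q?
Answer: -1432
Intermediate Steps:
C = -7 (C = -9 + 2 = -7)
j(U, I) = -4 + I + U (j(U, I) = (U + I) - 4 = (I + U) - 4 = -4 + I + U)
T(q) = -8 (T(q) = (-4 + q - 4) - q = (-8 + q) - q = -8)
(40 + 139)*T(1/(C - 8)) = (40 + 139)*(-8) = 179*(-8) = -1432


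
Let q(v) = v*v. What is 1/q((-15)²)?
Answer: 1/50625 ≈ 1.9753e-5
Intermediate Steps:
q(v) = v²
1/q((-15)²) = 1/(((-15)²)²) = 1/(225²) = 1/50625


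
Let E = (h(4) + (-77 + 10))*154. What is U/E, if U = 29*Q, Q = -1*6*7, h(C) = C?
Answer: 29/231 ≈ 0.12554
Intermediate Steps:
Q = -42 (Q = -6*7 = -42)
E = -9702 (E = (4 + (-77 + 10))*154 = (4 - 67)*154 = -63*154 = -9702)
U = -1218 (U = 29*(-42) = -1218)
U/E = -1218/(-9702) = -1218*(-1/9702) = 29/231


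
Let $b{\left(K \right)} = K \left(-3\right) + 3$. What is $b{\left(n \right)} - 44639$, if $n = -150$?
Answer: $-44186$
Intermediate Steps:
$b{\left(K \right)} = 3 - 3 K$ ($b{\left(K \right)} = - 3 K + 3 = 3 - 3 K$)
$b{\left(n \right)} - 44639 = \left(3 - -450\right) - 44639 = \left(3 + 450\right) - 44639 = 453 - 44639 = -44186$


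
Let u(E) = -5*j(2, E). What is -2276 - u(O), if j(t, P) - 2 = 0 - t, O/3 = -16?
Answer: -2276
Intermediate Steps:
O = -48 (O = 3*(-16) = -48)
j(t, P) = 2 - t (j(t, P) = 2 + (0 - t) = 2 - t)
u(E) = 0 (u(E) = -5*(2 - 1*2) = -5*(2 - 2) = -5*0 = 0)
-2276 - u(O) = -2276 - 1*0 = -2276 + 0 = -2276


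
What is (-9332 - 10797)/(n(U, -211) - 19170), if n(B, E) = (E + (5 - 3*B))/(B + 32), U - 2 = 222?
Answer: 2576512/2454199 ≈ 1.0498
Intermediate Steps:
U = 224 (U = 2 + 222 = 224)
n(B, E) = (5 + E - 3*B)/(32 + B)
(-9332 - 10797)/(n(U, -211) - 19170) = (-9332 - 10797)/((5 - 211 - 3*224)/(32 + 224) - 19170) = -20129/((5 - 211 - 672)/256 - 19170) = -20129/((1/256)*(-878) - 19170) = -20129/(-439/128 - 19170) = -20129/(-2454199/128) = -20129*(-128/2454199) = 2576512/2454199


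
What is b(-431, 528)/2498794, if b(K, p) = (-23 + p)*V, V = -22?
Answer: -5555/1249397 ≈ -0.0044461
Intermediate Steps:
b(K, p) = 506 - 22*p (b(K, p) = (-23 + p)*(-22) = 506 - 22*p)
b(-431, 528)/2498794 = (506 - 22*528)/2498794 = (506 - 11616)*(1/2498794) = -11110*1/2498794 = -5555/1249397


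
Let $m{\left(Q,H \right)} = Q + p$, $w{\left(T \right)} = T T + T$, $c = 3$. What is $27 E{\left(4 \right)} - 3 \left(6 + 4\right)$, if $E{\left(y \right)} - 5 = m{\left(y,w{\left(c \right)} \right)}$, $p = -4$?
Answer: $105$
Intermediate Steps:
$w{\left(T \right)} = T + T^{2}$ ($w{\left(T \right)} = T^{2} + T = T + T^{2}$)
$m{\left(Q,H \right)} = -4 + Q$ ($m{\left(Q,H \right)} = Q - 4 = -4 + Q$)
$E{\left(y \right)} = 1 + y$ ($E{\left(y \right)} = 5 + \left(-4 + y\right) = 1 + y$)
$27 E{\left(4 \right)} - 3 \left(6 + 4\right) = 27 \left(1 + 4\right) - 3 \left(6 + 4\right) = 27 \cdot 5 - 30 = 135 - 30 = 105$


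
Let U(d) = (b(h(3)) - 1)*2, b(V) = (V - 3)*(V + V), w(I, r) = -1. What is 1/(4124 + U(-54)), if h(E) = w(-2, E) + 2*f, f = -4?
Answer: 1/4554 ≈ 0.00021959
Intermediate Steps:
h(E) = -9 (h(E) = -1 + 2*(-4) = -1 - 8 = -9)
b(V) = 2*V*(-3 + V) (b(V) = (-3 + V)*(2*V) = 2*V*(-3 + V))
U(d) = 430 (U(d) = (2*(-9)*(-3 - 9) - 1)*2 = (2*(-9)*(-12) - 1)*2 = (216 - 1)*2 = 215*2 = 430)
1/(4124 + U(-54)) = 1/(4124 + 430) = 1/4554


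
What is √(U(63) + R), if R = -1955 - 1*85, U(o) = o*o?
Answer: √1929 ≈ 43.920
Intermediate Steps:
U(o) = o²
R = -2040 (R = -1955 - 85 = -2040)
√(U(63) + R) = √(63² - 2040) = √(3969 - 2040) = √1929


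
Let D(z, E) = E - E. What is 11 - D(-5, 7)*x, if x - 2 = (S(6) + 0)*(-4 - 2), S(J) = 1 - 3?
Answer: 11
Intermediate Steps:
S(J) = -2
x = 14 (x = 2 + (-2 + 0)*(-4 - 2) = 2 - 2*(-6) = 2 + 12 = 14)
D(z, E) = 0
11 - D(-5, 7)*x = 11 - 0*14 = 11 - 1*0 = 11 + 0 = 11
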